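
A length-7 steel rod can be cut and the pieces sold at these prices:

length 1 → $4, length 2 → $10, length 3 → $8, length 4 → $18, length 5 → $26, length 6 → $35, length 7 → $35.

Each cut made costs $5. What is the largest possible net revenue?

Let net[k] be the best obtainable value from length k. For each k, try every first piece i and keep the best of price[i] + net[k−i] minus the 5 cut fee when i<k.
net[1] = 4
net[2] = max(4+4-5, 10+0) = 10
net[3] = max(4+10-5, 10+4-5, 8+0) = 9
net[4] = max(4+9-5, 10+10-5, 8+4-5, 18+0) = 18
net[5] = max(4+18-5, 10+9-5, 8+10-5, 18+4-5, 26+0) = 26
net[6] = max(4+26-5, 10+18-5, 8+9-5, 18+10-5, 26+4-5, 35+0) = 35
net[7] = max(4+35-5, 10+26-5, 8+18-5, …, 35+4-5, 35+0) = 35
Best is to make no cuts and sell whole for $35.

35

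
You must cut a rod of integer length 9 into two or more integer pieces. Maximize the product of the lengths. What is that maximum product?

Let g[k] be the best product for length k (with at least one cut). For each first piece i, the rest contributes max(k−i, g[k−i]).
Small cases: g[2]=1, g[3]=2.
g[4] = max(1×3, 2×2, 3×1) = 4
g[5] = max(1×4, 2×3, 3×2, 4×1) = 6
g[6] = max(1×6, 2×4, 3×3, 4×2, 5×1) = 9
g[7] = max(1×9, 2×6, 3×4, 4×3, 5×2, 6×1) = 12
g[8] = max(1×12, 2×9, 3×6, …, 6×2, 7×1) = 18
g[9] = max(1×18, 2×12, 3×9, …, 7×2, 8×1) = 27
One optimal split: 3 + 3 + 3; product 3×3×3 = 27.

27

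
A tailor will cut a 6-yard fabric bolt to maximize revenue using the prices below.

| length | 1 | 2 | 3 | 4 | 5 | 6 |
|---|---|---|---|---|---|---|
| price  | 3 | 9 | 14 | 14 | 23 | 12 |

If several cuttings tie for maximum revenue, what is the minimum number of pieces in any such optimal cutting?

Let r[k] be the best obtainable value from length k. For each k, try every first piece i and keep the best of price[i] + r[k−i].
r[1] = 3
r[2] = 9
r[3] = 14
r[4] = 18  (first piece 2, then r[2]=9)
r[5] = 23  (first piece 2, then r[3]=14)
r[6] = 28  (first piece 3, then r[3]=14)
Maximum revenue is $28.
Now minimize piece count subject to staying optimal: for each k, pieces[k] = 1 + min over i with p[i]+r[k−i]=r[k] of pieces[k−i].
pieces[3] = 1
pieces[4] = 2
pieces[5] = 1
pieces[6] = 2

2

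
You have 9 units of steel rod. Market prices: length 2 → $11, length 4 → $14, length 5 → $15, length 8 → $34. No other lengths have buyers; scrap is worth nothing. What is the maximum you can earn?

Let best[k] be the best obtainable value from length k. For each k, try every first piece i and keep the best of price[i] + best[k−i].
best[1] = 0
best[2] = 11
best[3] = 11
best[4] = 22  (first piece 2, then best[2]=11)
best[5] = 22
best[6] = 33  (first piece 2, then best[4]=22)
best[7] = 33
best[8] = 44  (first piece 2, then best[6]=33)
best[9] = 44
One optimal cutting: pieces 2 + 2 + 2 + 2 with 1 unit of scrap → $44.

44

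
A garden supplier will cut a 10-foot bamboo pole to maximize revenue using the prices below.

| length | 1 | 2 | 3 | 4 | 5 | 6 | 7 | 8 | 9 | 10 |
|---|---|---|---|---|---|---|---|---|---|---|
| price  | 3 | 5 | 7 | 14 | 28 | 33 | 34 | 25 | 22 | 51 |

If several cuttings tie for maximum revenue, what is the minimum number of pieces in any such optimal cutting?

Build r[k] bottom-up: r[k] = max over allowed piece i of (p[i] + r[k−i]).
r[1] = 3
r[2] = max(3+3, 5+0) = 6
r[3] = max(3+6, 5+3, 7+0) = 9
r[4] = max(3+9, 5+6, 7+3, 14+0) = 14
r[5] = max(3+14, 5+9, 7+6, 14+3, 28+0) = 28
r[6] = max(3+28, 5+14, 7+9, 14+6, 28+3, 33+0) = 33
r[7] = max(3+33, 5+28, 7+14, …, 33+3, 34+0) = 36
r[8] = max(3+36, 5+33, 7+28, …, 34+3, 25+0) = 39
r[9] = max(3+39, 5+36, 7+33, …, 25+3, 22+0) = 42
r[10] = max(3+42, 5+39, 7+36, …, 22+3, 51+0) = 56
Maximum revenue is $56.
Now minimize piece count subject to staying optimal: for each k, pieces[k] = 1 + min over i with p[i]+r[k−i]=r[k] of pieces[k−i].
pieces[7] = 2
pieces[8] = 3
pieces[9] = 2
pieces[10] = 2

2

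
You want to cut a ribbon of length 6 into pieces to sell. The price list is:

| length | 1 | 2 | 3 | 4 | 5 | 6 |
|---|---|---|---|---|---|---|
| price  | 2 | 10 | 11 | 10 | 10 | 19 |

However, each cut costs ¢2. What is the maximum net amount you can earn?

26

Let net[k] be the best obtainable value from length k. For each k, try every first piece i and keep the best of price[i] + net[k−i] minus the 2 cut fee when i<k.
net[1] = 2
net[2] = max(2+2-2, 10+0) = 10
net[3] = max(2+10-2, 10+2-2, 11+0) = 11
net[4] = max(2+11-2, 10+10-2, 11+2-2, 10+0) = 18
net[5] = max(2+18-2, 10+11-2, 11+10-2, 10+2-2, 10+0) = 19
net[6] = max(2+19-2, 10+18-2, 11+11-2, 10+10-2, 10+2-2, 19+0) = 26
One optimal plan: pieces 2 + 2 + 2 (2 cuts) → ¢30 − ¢4 = ¢26.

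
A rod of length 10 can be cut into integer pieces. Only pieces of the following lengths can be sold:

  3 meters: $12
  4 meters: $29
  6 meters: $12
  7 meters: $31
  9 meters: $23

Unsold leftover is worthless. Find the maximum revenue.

Consider every possible first cut. f[k] is the best of p[i]+f[k−i] over all sellable i≤k.
f[1] = 0
f[2] = 0
f[3] = 12
f[4] = 29
f[5] = 29
f[6] = 29
f[7] = 41  (first piece 3, then f[4]=29)
f[8] = 58  (first piece 4, then f[4]=29)
f[9] = 58
f[10] = 58
One optimal cutting: pieces 4 + 4 with 2 meters of scrap → $58.

58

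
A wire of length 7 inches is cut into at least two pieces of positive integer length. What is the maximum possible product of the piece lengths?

12

Define g[k] = max over 1≤i<k of i · max(k−i, g[k−i]); the inner max lets the remainder stay uncut if that's better.
g[2] = 1×max(1,0) = 1×1 = 1
g[3] = 1×max(2,1) = 1×2 = 2
g[4] = 2×max(2,1) = 2×2 = 4
g[5] = 2×max(3,2) = 2×3 = 6
g[6] = 3×max(3,2) = 3×3 = 9
g[7] = 2×max(5,6) = 2×6 = 12
One optimal split: 3 + 2 + 2; product 3×2×2 = 12.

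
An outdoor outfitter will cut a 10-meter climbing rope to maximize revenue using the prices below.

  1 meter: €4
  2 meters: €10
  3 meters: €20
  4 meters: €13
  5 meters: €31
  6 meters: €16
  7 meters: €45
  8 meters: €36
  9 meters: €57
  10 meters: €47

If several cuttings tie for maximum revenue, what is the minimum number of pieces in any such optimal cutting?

2

Let r[k] be the best obtainable value from length k. For each k, try every first piece i and keep the best of price[i] + r[k−i].
r[1] = 4
r[2] = max(4+4, 10+0) = 10
r[3] = max(4+10, 10+4, 20+0) = 20
r[4] = max(4+20, 10+10, 20+4, 13+0) = 24
r[5] = max(4+24, 10+20, 20+10, 13+4, 31+0) = 31
r[6] = max(4+31, 10+24, 20+20, 13+10, 31+4, 16+0) = 40
r[7] = max(4+40, 10+31, 20+24, …, 16+4, 45+0) = 45
r[8] = max(4+45, 10+40, 20+31, …, 45+4, 36+0) = 51
r[9] = max(4+51, 10+45, 20+40, …, 36+4, 57+0) = 60
r[10] = max(4+60, 10+51, 20+45, …, 57+4, 47+0) = 65
Maximum revenue is €65.
Now minimize piece count subject to staying optimal: for each k, pieces[k] = 1 + min over i with p[i]+r[k−i]=r[k] of pieces[k−i].
pieces[7] = 1
pieces[8] = 2
pieces[9] = 3
pieces[10] = 2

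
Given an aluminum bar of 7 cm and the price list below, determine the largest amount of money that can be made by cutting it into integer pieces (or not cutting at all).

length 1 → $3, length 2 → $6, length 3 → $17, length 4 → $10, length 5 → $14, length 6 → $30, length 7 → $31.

Build r[k] bottom-up: r[k] = max over allowed piece i of (p[i] + r[k−i]).
r[1] = 3
r[2] = 6  (first piece 1, then r[1]=3)
r[3] = 17
r[4] = 20  (first piece 1, then r[3]=17)
r[5] = 23  (first piece 1, then r[4]=20)
r[6] = 34  (first piece 3, then r[3]=17)
r[7] = 37  (first piece 1, then r[6]=34)
One optimal cutting: 3 + 3 + 1 → $17 + $17 + $3 = $37.

37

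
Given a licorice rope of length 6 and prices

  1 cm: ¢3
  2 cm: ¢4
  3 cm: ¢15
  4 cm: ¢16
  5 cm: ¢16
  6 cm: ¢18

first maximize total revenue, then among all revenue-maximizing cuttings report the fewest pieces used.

2

Consider every possible first cut. r[k] is the best of p[i]+r[k−i] over all sellable i≤k.
r[1] = 3
r[2] = max(3+3, 4+0) = 6
r[3] = max(3+6, 4+3, 15+0) = 15
r[4] = max(3+15, 4+6, 15+3, 16+0) = 18
r[5] = max(3+18, 4+15, 15+6, 16+3, 16+0) = 21
r[6] = max(3+21, 4+18, 15+15, 16+6, 16+3, 18+0) = 30
Maximum revenue is ¢30.
Now minimize piece count subject to staying optimal: for each k, pieces[k] = 1 + min over i with p[i]+r[k−i]=r[k] of pieces[k−i].
pieces[3] = 1
pieces[4] = 2
pieces[5] = 3
pieces[6] = 2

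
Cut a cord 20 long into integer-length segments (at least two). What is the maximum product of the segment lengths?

Define g[k] = max over 1≤i<k of i · max(k−i, g[k−i]); the inner max lets the remainder stay uncut if that's better.
Small cases: g[2]=1, g[3]=2, g[4]=4, g[5]=6, g[6]=9, g[7]=12, g[8]=18, g[9]=27, g[10]=36, g[11]=54, g[12]=81, g[13]=108.
g[14] = 2*max(12,81) = 2*81 = 162
g[15] = 3*max(12,81) = 3*81 = 243
g[16] = 2*max(14,162) = 2*162 = 324
g[17] = 2*max(15,243) = 2*243 = 486
g[18] = 3*max(15,243) = 3*243 = 729
g[19] = 2*max(17,486) = 2*486 = 972
g[20] = 2*max(18,729) = 2*729 = 1458
One optimal split: 3 + 3 + 3 + 3 + 3 + 3 + 2; product 3*3*3*3*3*3*2 = 1458.

1458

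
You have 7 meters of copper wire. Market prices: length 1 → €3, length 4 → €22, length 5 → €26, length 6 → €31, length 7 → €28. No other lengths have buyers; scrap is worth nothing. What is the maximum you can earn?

34

Let best[k] be the best obtainable value from length k. For each k, try every first piece i and keep the best of price[i] + best[k−i].
best[1] = 3
best[2] = 6  (first piece 1, then best[1]=3)
best[3] = 9  (first piece 1, then best[2]=6)
best[4] = max(3+9, 22+0) = 22
best[5] = max(3+22, 22+3, 26+0) = 26
best[6] = max(3+26, 22+6, 26+3, 31+0) = 31
best[7] = max(3+31, 22+9, 26+6, 31+3, 28+0) = 34
One optimal cutting: 6 + 1 → €34.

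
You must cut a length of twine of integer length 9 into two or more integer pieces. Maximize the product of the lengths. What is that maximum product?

27

Let f[k] be the best product for length k (with at least one cut). For each first piece i, the rest contributes max(k−i, f[k−i]).
f[2] = 1·max(1,0) = 1·1 = 1
f[3] = 1·max(2,1) = 1·2 = 2
f[4] = 2·max(2,1) = 2·2 = 4
f[5] = 2·max(3,2) = 2·3 = 6
f[6] = 3·max(3,2) = 3·3 = 9
f[7] = 2·max(5,6) = 2·6 = 12
f[8] = 2·max(6,9) = 2·9 = 18
f[9] = 3·max(6,9) = 3·9 = 27
One optimal split: 3 + 3 + 3; product 3·3·3 = 27.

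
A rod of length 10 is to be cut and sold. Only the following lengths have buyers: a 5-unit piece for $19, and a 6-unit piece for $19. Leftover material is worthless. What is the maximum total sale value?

Consider every possible first cut. r[k] is the best of p[i]+r[k−i] over all sellable i≤k.
r[1] = 0
r[2] = 0
r[3] = 0
r[4] = 0
r[5] = 19
r[6] = 19
r[7] = 19
r[8] = 19
r[9] = 19
r[10] = 38  (first piece 5, then r[5]=19)
One optimal cutting: 5 + 5 → $38.

38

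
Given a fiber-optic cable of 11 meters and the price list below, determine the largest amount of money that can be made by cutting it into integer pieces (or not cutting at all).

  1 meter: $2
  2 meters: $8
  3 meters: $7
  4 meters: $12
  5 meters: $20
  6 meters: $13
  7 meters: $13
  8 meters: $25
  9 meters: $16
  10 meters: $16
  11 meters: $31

Consider every possible first cut. R[k] is the best of p[i]+R[k−i] over all sellable i≤k.
R[1] = 2
R[2] = 8
R[3] = 10  (first piece 1, then R[2]=8)
R[4] = 16  (first piece 2, then R[2]=8)
R[5] = 20
R[6] = 24  (first piece 2, then R[4]=16)
R[7] = 28  (first piece 2, then R[5]=20)
R[8] = 32  (first piece 2, then R[6]=24)
R[9] = 36  (first piece 2, then R[7]=28)
R[10] = 40  (first piece 2, then R[8]=32)
R[11] = 44  (first piece 2, then R[9]=36)
One optimal cutting: 5 + 2 + 2 + 2 → $20 + $8 + $8 + $8 = $44.

44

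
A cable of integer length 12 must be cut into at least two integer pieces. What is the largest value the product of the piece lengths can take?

Let P[k] be the best product for length k (with at least one cut). For each first piece i, the rest contributes max(k−i, P[k−i]).
P[2] = 1×max(1,0) = 1×1 = 1
P[3] = max(1×2, 2×1) = 2
P[4] = max(1×3, 2×2, 3×1) = 4
P[5] = max(1×4, 2×3, 3×2, 4×1) = 6
P[6] = max(1×6, 2×4, 3×3, 4×2, 5×1) = 9
P[7] = max(1×9, 2×6, 3×4, 4×3, 5×2, 6×1) = 12
P[8] = max(1×12, 2×9, 3×6, …, 6×2, 7×1) = 18
P[9] = max(1×18, 2×12, 3×9, …, 7×2, 8×1) = 27
P[10] = max(1×27, 2×18, 3×12, …, 8×2, 9×1) = 36
P[11] = max(1×36, 2×27, 3×18, …, 9×2, 10×1) = 54
P[12] = max(1×54, 2×36, 3×27, …, 10×2, 11×1) = 81
One optimal split: 3 + 3 + 3 + 3; product 3×3×3×3 = 81.

81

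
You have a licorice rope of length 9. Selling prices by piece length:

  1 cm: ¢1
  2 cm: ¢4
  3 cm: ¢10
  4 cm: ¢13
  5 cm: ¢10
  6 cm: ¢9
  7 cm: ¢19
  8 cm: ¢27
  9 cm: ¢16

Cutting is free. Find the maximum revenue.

30

Consider every possible first cut. best[k] is the best of p[i]+best[k−i] over all sellable i≤k.
best[1] = 1
best[2] = max(1+1, 4+0) = 4
best[3] = max(1+4, 4+1, 10+0) = 10
best[4] = max(1+10, 4+4, 10+1, 13+0) = 13
best[5] = max(1+13, 4+10, 10+4, 13+1, 10+0) = 14
best[6] = max(1+14, 4+13, 10+10, 13+4, 10+1, 9+0) = 20
best[7] = max(1+20, 4+14, 10+13, …, 9+1, 19+0) = 23
best[8] = max(1+23, 4+20, 10+14, …, 19+1, 27+0) = 27
best[9] = max(1+27, 4+23, 10+20, …, 27+1, 16+0) = 30
One optimal cutting: 3 + 3 + 3 → ¢10 + ¢10 + ¢10 = ¢30.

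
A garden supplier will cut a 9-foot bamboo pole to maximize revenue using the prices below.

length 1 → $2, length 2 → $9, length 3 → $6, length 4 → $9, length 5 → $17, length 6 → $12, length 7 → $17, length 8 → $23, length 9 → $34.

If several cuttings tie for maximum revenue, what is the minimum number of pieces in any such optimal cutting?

Let r[k] be the best obtainable value from length k. For each k, try every first piece i and keep the best of price[i] + r[k−i].
r[1] = 2
r[2] = 9
r[3] = 11  (first piece 1, then r[2]=9)
r[4] = 18  (first piece 2, then r[2]=9)
r[5] = 20  (first piece 1, then r[4]=18)
r[6] = 27  (first piece 2, then r[4]=18)
r[7] = 29  (first piece 1, then r[6]=27)
r[8] = 36  (first piece 2, then r[6]=27)
r[9] = 38  (first piece 1, then r[8]=36)
Maximum revenue is $38.
Now minimize piece count subject to staying optimal: for each k, pieces[k] = 1 + min over i with p[i]+r[k−i]=r[k] of pieces[k−i].
pieces[6] = 3
pieces[7] = 4
pieces[8] = 4
pieces[9] = 5

5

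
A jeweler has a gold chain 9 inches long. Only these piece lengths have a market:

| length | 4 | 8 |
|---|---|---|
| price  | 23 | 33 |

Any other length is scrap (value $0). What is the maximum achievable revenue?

46

Build f[k] bottom-up: f[k] = max over allowed piece i of (p[i] + f[k−i]).
f[1] = 0
f[2] = 0
f[3] = 0
f[4] = 23
f[5] = 23
f[6] = 23
f[7] = 23
f[8] = 46  (first piece 4, then f[4]=23)
f[9] = 46
One optimal cutting: pieces 4 + 4 with 1 inch of scrap → $46.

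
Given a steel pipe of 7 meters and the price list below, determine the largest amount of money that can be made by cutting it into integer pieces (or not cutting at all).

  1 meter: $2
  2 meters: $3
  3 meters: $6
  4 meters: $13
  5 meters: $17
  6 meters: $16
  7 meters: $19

21

Build r[k] bottom-up: r[k] = max over allowed piece i of (p[i] + r[k−i]).
r[1] = 2
r[2] = max(2+2, 3+0) = 4
r[3] = max(2+4, 3+2, 6+0) = 6
r[4] = max(2+6, 3+4, 6+2, 13+0) = 13
r[5] = max(2+13, 3+6, 6+4, 13+2, 17+0) = 17
r[6] = max(2+17, 3+13, 6+6, 13+4, 17+2, 16+0) = 19
r[7] = max(2+19, 3+17, 6+13, …, 16+2, 19+0) = 21
One optimal cutting: 5 + 1 + 1 → $17 + $2 + $2 = $21.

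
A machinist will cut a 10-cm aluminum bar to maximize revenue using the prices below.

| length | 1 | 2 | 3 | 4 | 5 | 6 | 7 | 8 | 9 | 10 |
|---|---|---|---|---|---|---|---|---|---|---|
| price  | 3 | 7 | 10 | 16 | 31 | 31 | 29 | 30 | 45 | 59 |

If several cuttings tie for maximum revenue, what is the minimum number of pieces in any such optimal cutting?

2

Consider every possible first cut. r[k] is the best of p[i]+r[k−i] over all sellable i≤k.
r[1] = 3
r[2] = 7
r[3] = 10  (first piece 1, then r[2]=7)
r[4] = 16
r[5] = 31
r[6] = 34  (first piece 1, then r[5]=31)
r[7] = 38  (first piece 2, then r[5]=31)
r[8] = 41  (first piece 1, then r[7]=38)
r[9] = 47  (first piece 4, then r[5]=31)
r[10] = 62  (first piece 5, then r[5]=31)
Maximum revenue is $62.
Now minimize piece count subject to staying optimal: for each k, pieces[k] = 1 + min over i with p[i]+r[k−i]=r[k] of pieces[k−i].
pieces[7] = 2
pieces[8] = 2
pieces[9] = 2
pieces[10] = 2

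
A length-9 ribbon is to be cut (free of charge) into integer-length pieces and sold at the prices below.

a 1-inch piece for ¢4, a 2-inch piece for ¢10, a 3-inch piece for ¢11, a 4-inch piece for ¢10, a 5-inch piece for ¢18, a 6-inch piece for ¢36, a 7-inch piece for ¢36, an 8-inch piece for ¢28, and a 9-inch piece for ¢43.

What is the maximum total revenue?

Build v[k] bottom-up: v[k] = max over allowed piece i of (p[i] + v[k−i]).
v[1] = 4
v[2] = max(4+4, 10+0) = 10
v[3] = max(4+10, 10+4, 11+0) = 14
v[4] = max(4+14, 10+10, 11+4, 10+0) = 20
v[5] = max(4+20, 10+14, 11+10, 10+4, 18+0) = 24
v[6] = max(4+24, 10+20, 11+14, 10+10, 18+4, 36+0) = 36
v[7] = max(4+36, 10+24, 11+20, …, 36+4, 36+0) = 40
v[8] = max(4+40, 10+36, 11+24, …, 36+4, 28+0) = 46
v[9] = max(4+46, 10+40, 11+36, …, 28+4, 43+0) = 50
One optimal cutting: 6 + 2 + 1 → ¢36 + ¢10 + ¢4 = ¢50.

50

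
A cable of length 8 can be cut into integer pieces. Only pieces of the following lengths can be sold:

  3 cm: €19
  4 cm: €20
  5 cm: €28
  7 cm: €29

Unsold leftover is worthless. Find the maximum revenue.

Build r[k] bottom-up: r[k] = max over allowed piece i of (p[i] + r[k−i]).
r[1] = 0
r[2] = 0
r[3] = 19
r[4] = max(19+0, 20+0) = 20
r[5] = max(19+0, 20+0, 28+0) = 28
r[6] = max(19+19, 20+0, 28+0) = 38
r[7] = max(19+20, 20+19, 28+0, 29+0) = 39
r[8] = max(19+28, 20+20, 28+19, 29+0) = 47
One optimal cutting: 5 + 3 → €47.

47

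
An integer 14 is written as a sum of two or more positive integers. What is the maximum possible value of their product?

162

Fill P[k] for k=2..14: at each k try every first piece i and multiply by the better of (k−i) uncut or P[k−i].
Small cases: P[2]=1, P[3]=2, P[4]=4, P[5]=6, P[6]=9, P[7]=12, P[8]=18, P[9]=27.
P[10] = max(1*27, 2*18, 3*12, …, 8*2, 9*1) = 36
P[11] = max(1*36, 2*27, 3*18, …, 9*2, 10*1) = 54
P[12] = max(1*54, 2*36, 3*27, …, 10*2, 11*1) = 81
P[13] = max(1*81, 2*54, 3*36, …, 11*2, 12*1) = 108
P[14] = max(1*108, 2*81, 3*54, …, 12*2, 13*1) = 162
One optimal split: 3 + 3 + 3 + 3 + 2; product 3*3*3*3*2 = 162.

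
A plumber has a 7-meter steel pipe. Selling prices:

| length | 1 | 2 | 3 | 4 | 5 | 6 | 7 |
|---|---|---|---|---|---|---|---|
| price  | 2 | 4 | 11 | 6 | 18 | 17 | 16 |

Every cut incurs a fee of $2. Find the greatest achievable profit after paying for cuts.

Consider every possible first cut. net[k] is the best of p[i]+net[k−i] over all sellable i≤k, charging 2 whenever i<k.
net[1] = 2
net[2] = 4
net[3] = 11
net[4] = 11  (first piece 1, then net[3]=11)
net[5] = 18
net[6] = 20  (first piece 3, then net[3]=11)
net[7] = 20  (first piece 1, then net[6]=20)
One optimal plan: pieces 3 + 3 + 1 (2 cuts) → $24 − $4 = $20.

20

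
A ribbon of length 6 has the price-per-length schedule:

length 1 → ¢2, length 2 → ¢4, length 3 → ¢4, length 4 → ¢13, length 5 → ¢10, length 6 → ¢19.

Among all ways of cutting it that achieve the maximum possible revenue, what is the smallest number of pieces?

Consider every possible first cut. r[k] is the best of p[i]+r[k−i] over all sellable i≤k.
r[1] = 2
r[2] = 4  (first piece 1, then r[1]=2)
r[3] = 6  (first piece 1, then r[2]=4)
r[4] = 13
r[5] = 15  (first piece 1, then r[4]=13)
r[6] = 19
Maximum revenue is ¢19.
Now minimize piece count subject to staying optimal: for each k, pieces[k] = 1 + min over i with p[i]+r[k−i]=r[k] of pieces[k−i].
pieces[3] = 2
pieces[4] = 1
pieces[5] = 2
pieces[6] = 1

1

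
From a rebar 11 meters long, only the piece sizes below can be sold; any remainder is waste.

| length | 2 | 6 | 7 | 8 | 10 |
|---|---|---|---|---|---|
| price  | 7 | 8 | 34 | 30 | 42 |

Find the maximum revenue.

Build f[k] bottom-up: f[k] = max over allowed piece i of (p[i] + f[k−i]).
f[1] = 0
f[2] = 7
f[3] = 7
f[4] = 14  (first piece 2, then f[2]=7)
f[5] = 14
f[6] = max(7+14, 8+0) = 21
f[7] = max(7+14, 8+0, 34+0) = 34
f[8] = max(7+21, 8+7, 34+0, 30+0) = 34
f[9] = max(7+34, 8+7, 34+7, 30+0) = 41
f[10] = max(7+34, 8+14, 34+7, 30+7, 42+0) = 42
f[11] = max(7+41, 8+14, 34+14, 30+7, 42+0) = 48
One optimal cutting: 7 + 2 + 2 → ₹48.

48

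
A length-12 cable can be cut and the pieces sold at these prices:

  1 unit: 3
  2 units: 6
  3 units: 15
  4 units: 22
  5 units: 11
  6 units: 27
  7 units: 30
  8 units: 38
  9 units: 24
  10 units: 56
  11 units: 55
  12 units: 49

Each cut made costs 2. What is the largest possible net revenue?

Let net[k] be the best obtainable value from length k. For each k, try every first piece i and keep the best of price[i] + net[k−i] minus the 2 cut fee when i<k.
net[1] = 3
net[2] = max(3+3-2, 6+0) = 6
net[3] = max(3+6-2, 6+3-2, 15+0) = 15
net[4] = max(3+15-2, 6+6-2, 15+3-2, 22+0) = 22
net[5] = max(3+22-2, 6+15-2, 15+6-2, 22+3-2, 11+0) = 23
net[6] = max(3+23-2, 6+22-2, 15+15-2, 22+6-2, 11+3-2, 27+0) = 28
net[7] = max(3+28-2, 6+23-2, 15+22-2, …, 27+3-2, 30+0) = 35
net[8] = max(3+35-2, 6+28-2, 15+23-2, …, 30+3-2, 38+0) = 42
net[9] = max(3+42-2, 6+35-2, 15+28-2, …, 38+3-2, 24+0) = 43
net[10] = max(3+43-2, 6+42-2, 15+35-2, …, 24+3-2, 56+0) = 56
net[11] = max(3+56-2, 6+43-2, 15+42-2, …, 56+3-2, 55+0) = 57
net[12] = max(3+57-2, 6+56-2, 15+43-2, …, 55+3-2, 49+0) = 62
One optimal plan: pieces 4 + 4 + 4 (2 cuts) → 66 − 4 = 62.

62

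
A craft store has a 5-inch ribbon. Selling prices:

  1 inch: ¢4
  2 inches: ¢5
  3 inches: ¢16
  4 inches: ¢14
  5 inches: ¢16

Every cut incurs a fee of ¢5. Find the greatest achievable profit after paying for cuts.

Let v[k] be the best obtainable value from length k. For each k, try every first piece i and keep the best of price[i] + v[k−i] minus the 5 cut fee when i<k.
v[1] = 4
v[2] = max(4+4-5, 5+0) = 5
v[3] = max(4+5-5, 5+4-5, 16+0) = 16
v[4] = max(4+16-5, 5+5-5, 16+4-5, 14+0) = 15
v[5] = max(4+15-5, 5+16-5, 16+5-5, 14+4-5, 16+0) = 16
One optimal plan: pieces 3 + 2 (1 cut) → ¢21 − ¢5 = ¢16.

16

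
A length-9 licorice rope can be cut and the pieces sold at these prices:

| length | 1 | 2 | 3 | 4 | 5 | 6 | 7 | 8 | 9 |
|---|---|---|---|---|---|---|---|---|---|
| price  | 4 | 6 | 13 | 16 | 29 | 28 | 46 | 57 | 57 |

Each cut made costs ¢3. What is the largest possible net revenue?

Let r[k] be the best obtainable value from length k. For each k, try every first piece i and keep the best of price[i] + r[k−i] minus the 3 cut fee when i<k.
r[1] = 4
r[2] = max(4+4-3, 6+0) = 6
r[3] = max(4+6-3, 6+4-3, 13+0) = 13
r[4] = max(4+13-3, 6+6-3, 13+4-3, 16+0) = 16
r[5] = max(4+16-3, 6+13-3, 13+6-3, 16+4-3, 29+0) = 29
r[6] = max(4+29-3, 6+16-3, 13+13-3, 16+6-3, 29+4-3, 28+0) = 30
r[7] = max(4+30-3, 6+29-3, 13+16-3, …, 28+4-3, 46+0) = 46
r[8] = max(4+46-3, 6+30-3, 13+29-3, …, 46+4-3, 57+0) = 57
r[9] = max(4+57-3, 6+46-3, 13+30-3, …, 57+4-3, 57+0) = 58
One optimal plan: pieces 8 + 1 (1 cut) → ¢61 − ¢3 = ¢58.

58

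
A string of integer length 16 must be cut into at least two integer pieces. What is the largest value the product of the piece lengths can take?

Let P[k] be the best product for length k (with at least one cut). For each first piece i, the rest contributes max(k−i, P[k−i]).
P[2] = 1·max(1,0) = 1·1 = 1
P[3] = 1·max(2,1) = 1·2 = 2
P[4] = 2·max(2,1) = 2·2 = 4
P[5] = 2·max(3,2) = 2·3 = 6
P[6] = 3·max(3,2) = 3·3 = 9
P[7] = 2·max(5,6) = 2·6 = 12
P[8] = 2·max(6,9) = 2·9 = 18
P[9] = 3·max(6,9) = 3·9 = 27
P[10] = 2·max(8,18) = 2·18 = 36
P[11] = 2·max(9,27) = 2·27 = 54
P[12] = 3·max(9,27) = 3·27 = 81
P[13] = 2·max(11,54) = 2·54 = 108
P[14] = 2·max(12,81) = 2·81 = 162
P[15] = 3·max(12,81) = 3·81 = 243
P[16] = 2·max(14,162) = 2·162 = 324
One optimal split: 3 + 3 + 3 + 3 + 2 + 2; product 3·3·3·3·2·2 = 324.

324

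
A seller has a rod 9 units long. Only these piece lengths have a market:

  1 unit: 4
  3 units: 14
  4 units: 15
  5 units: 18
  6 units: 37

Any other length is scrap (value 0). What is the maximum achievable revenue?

Let best[k] be the best obtainable value from length k. For each k, try every first piece i and keep the best of price[i] + best[k−i].
best[1] = 4
best[2] = 8  (first piece 1, then best[1]=4)
best[3] = 14
best[4] = 18  (first piece 1, then best[3]=14)
best[5] = 22  (first piece 1, then best[4]=18)
best[6] = 37
best[7] = 41  (first piece 1, then best[6]=37)
best[8] = 45  (first piece 1, then best[7]=41)
best[9] = 51  (first piece 3, then best[6]=37)
One optimal cutting: 6 + 3 → 51.

51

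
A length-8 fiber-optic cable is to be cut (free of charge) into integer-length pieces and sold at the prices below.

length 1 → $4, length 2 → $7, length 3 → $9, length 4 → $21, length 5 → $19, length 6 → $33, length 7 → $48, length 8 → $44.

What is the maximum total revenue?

Build R[k] bottom-up: R[k] = max over allowed piece i of (p[i] + R[k−i]).
R[1] = 4
R[2] = max(4+4, 7+0) = 8
R[3] = max(4+8, 7+4, 9+0) = 12
R[4] = max(4+12, 7+8, 9+4, 21+0) = 21
R[5] = max(4+21, 7+12, 9+8, 21+4, 19+0) = 25
R[6] = max(4+25, 7+21, 9+12, 21+8, 19+4, 33+0) = 33
R[7] = max(4+33, 7+25, 9+21, …, 33+4, 48+0) = 48
R[8] = max(4+48, 7+33, 9+25, …, 48+4, 44+0) = 52
One optimal cutting: 7 + 1 → $48 + $4 = $52.

52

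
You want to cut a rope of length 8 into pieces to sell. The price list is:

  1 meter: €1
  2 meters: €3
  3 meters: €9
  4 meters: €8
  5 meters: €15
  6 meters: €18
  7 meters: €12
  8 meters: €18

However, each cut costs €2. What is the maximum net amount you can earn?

22

Consider every possible first cut. v[k] is the best of p[i]+v[k−i] over all sellable i≤k, charging 2 whenever i<k.
v[1] = 1
v[2] = 3
v[3] = 9
v[4] = 8  (first piece 1, then v[3]=9)
v[5] = 15
v[6] = 18
v[7] = 17  (first piece 1, then v[6]=18)
v[8] = 22  (first piece 3, then v[5]=15)
One optimal plan: pieces 5 + 3 (1 cut) → €24 − €2 = €22.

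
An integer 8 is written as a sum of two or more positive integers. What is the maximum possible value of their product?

18

Define P[k] = max over 1≤i<k of i · max(k−i, P[k−i]); the inner max lets the remainder stay uncut if that's better.
P[2] = 1*max(1,0) = 1*1 = 1
P[3] = 1*max(2,1) = 1*2 = 2
P[4] = 2*max(2,1) = 2*2 = 4
P[5] = 2*max(3,2) = 2*3 = 6
P[6] = 3*max(3,2) = 3*3 = 9
P[7] = 2*max(5,6) = 2*6 = 12
P[8] = 2*max(6,9) = 2*9 = 18
One optimal split: 3 + 3 + 2; product 3*3*2 = 18.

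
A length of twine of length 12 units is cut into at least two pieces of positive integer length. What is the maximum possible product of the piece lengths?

Fill P[k] for k=2..12: at each k try every first piece i and multiply by the better of (k−i) uncut or P[k−i].
P[2] = 1*max(1,0) = 1*1 = 1
P[3] = 1*max(2,1) = 1*2 = 2
P[4] = 2*max(2,1) = 2*2 = 4
P[5] = 2*max(3,2) = 2*3 = 6
P[6] = 3*max(3,2) = 3*3 = 9
P[7] = 2*max(5,6) = 2*6 = 12
P[8] = 2*max(6,9) = 2*9 = 18
P[9] = 3*max(6,9) = 3*9 = 27
P[10] = 2*max(8,18) = 2*18 = 36
P[11] = 2*max(9,27) = 2*27 = 54
P[12] = 3*max(9,27) = 3*27 = 81
One optimal split: 3 + 3 + 3 + 3; product 3*3*3*3 = 81.

81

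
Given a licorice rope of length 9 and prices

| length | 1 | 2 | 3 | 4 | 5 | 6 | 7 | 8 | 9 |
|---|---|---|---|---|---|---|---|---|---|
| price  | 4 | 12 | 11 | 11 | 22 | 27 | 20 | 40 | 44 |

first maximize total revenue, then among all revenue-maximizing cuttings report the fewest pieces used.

Build r[k] bottom-up: r[k] = max over allowed piece i of (p[i] + r[k−i]).
r[1] = 4
r[2] = max(4+4, 12+0) = 12
r[3] = max(4+12, 12+4, 11+0) = 16
r[4] = max(4+16, 12+12, 11+4, 11+0) = 24
r[5] = max(4+24, 12+16, 11+12, 11+4, 22+0) = 28
r[6] = max(4+28, 12+24, 11+16, 11+12, 22+4, 27+0) = 36
r[7] = max(4+36, 12+28, 11+24, …, 27+4, 20+0) = 40
r[8] = max(4+40, 12+36, 11+28, …, 20+4, 40+0) = 48
r[9] = max(4+48, 12+40, 11+36, …, 40+4, 44+0) = 52
Maximum revenue is ¢52.
Now minimize piece count subject to staying optimal: for each k, pieces[k] = 1 + min over i with p[i]+r[k−i]=r[k] of pieces[k−i].
pieces[6] = 3
pieces[7] = 4
pieces[8] = 4
pieces[9] = 5

5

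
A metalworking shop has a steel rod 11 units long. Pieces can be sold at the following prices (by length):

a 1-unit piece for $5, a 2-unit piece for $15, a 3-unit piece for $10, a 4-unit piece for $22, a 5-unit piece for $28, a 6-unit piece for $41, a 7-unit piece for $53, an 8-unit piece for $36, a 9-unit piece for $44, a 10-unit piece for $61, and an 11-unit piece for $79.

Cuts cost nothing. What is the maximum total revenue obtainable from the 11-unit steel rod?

83

Build r[k] bottom-up: r[k] = max over allowed piece i of (p[i] + r[k−i]).
r[1] = 5
r[2] = max(5+5, 15+0) = 15
r[3] = max(5+15, 15+5, 10+0) = 20
r[4] = max(5+20, 15+15, 10+5, 22+0) = 30
r[5] = max(5+30, 15+20, 10+15, 22+5, 28+0) = 35
r[6] = max(5+35, 15+30, 10+20, 22+15, 28+5, 41+0) = 45
r[7] = max(5+45, 15+35, 10+30, …, 41+5, 53+0) = 53
r[8] = max(5+53, 15+45, 10+35, …, 53+5, 36+0) = 60
r[9] = max(5+60, 15+53, 10+45, …, 36+5, 44+0) = 68
r[10] = max(5+68, 15+60, 10+53, …, 44+5, 61+0) = 75
r[11] = max(5+75, 15+68, 10+60, …, 61+5, 79+0) = 83
One optimal cutting: 7 + 2 + 2 → $53 + $15 + $15 = $83.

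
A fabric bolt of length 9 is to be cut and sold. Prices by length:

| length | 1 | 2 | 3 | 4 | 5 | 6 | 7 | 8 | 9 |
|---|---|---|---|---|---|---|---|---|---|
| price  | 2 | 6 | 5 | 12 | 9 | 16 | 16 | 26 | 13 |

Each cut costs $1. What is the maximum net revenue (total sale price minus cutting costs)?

27

Consider every possible first cut. v[k] is the best of p[i]+v[k−i] over all sellable i≤k, charging 1 whenever i<k.
v[1] = 2
v[2] = max(2+2-1, 6+0) = 6
v[3] = max(2+6-1, 6+2-1, 5+0) = 7
v[4] = max(2+7-1, 6+6-1, 5+2-1, 12+0) = 12
v[5] = max(2+12-1, 6+7-1, 5+6-1, 12+2-1, 9+0) = 13
v[6] = max(2+13-1, 6+12-1, 5+7-1, 12+6-1, 9+2-1, 16+0) = 17
v[7] = max(2+17-1, 6+13-1, 5+12-1, …, 16+2-1, 16+0) = 18
v[8] = max(2+18-1, 6+17-1, 5+13-1, …, 16+2-1, 26+0) = 26
v[9] = max(2+26-1, 6+18-1, 5+17-1, …, 26+2-1, 13+0) = 27
One optimal plan: pieces 8 + 1 (1 cut) → $28 − $1 = $27.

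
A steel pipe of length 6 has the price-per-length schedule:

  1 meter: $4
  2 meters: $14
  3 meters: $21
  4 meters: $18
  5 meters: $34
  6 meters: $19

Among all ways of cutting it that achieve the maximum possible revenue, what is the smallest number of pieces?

Build r[k] bottom-up: r[k] = max over allowed piece i of (p[i] + r[k−i]).
r[1] = 4
r[2] = max(4+4, 14+0) = 14
r[3] = max(4+14, 14+4, 21+0) = 21
r[4] = max(4+21, 14+14, 21+4, 18+0) = 28
r[5] = max(4+28, 14+21, 21+14, 18+4, 34+0) = 35
r[6] = max(4+35, 14+28, 21+21, 18+14, 34+4, 19+0) = 42
Maximum revenue is $42.
Now minimize piece count subject to staying optimal: for each k, pieces[k] = 1 + min over i with p[i]+r[k−i]=r[k] of pieces[k−i].
pieces[3] = 1
pieces[4] = 2
pieces[5] = 2
pieces[6] = 2

2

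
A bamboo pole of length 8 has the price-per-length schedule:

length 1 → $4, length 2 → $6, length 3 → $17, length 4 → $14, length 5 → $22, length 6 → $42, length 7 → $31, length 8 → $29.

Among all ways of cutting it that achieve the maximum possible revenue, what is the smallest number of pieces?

Build r[k] bottom-up: r[k] = max over allowed piece i of (p[i] + r[k−i]).
r[1] = 4
r[2] = 8  (first piece 1, then r[1]=4)
r[3] = 17
r[4] = 21  (first piece 1, then r[3]=17)
r[5] = 25  (first piece 1, then r[4]=21)
r[6] = 42
r[7] = 46  (first piece 1, then r[6]=42)
r[8] = 50  (first piece 1, then r[7]=46)
Maximum revenue is $50.
Now minimize piece count subject to staying optimal: for each k, pieces[k] = 1 + min over i with p[i]+r[k−i]=r[k] of pieces[k−i].
pieces[5] = 3
pieces[6] = 1
pieces[7] = 2
pieces[8] = 3

3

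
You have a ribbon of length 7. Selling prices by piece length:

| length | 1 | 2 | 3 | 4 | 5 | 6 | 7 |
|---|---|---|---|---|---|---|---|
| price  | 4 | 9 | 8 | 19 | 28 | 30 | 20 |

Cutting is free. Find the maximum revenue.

37

Consider every possible first cut. best[k] is the best of p[i]+best[k−i] over all sellable i≤k.
best[1] = 4
best[2] = 9
best[3] = 13  (first piece 1, then best[2]=9)
best[4] = 19
best[5] = 28
best[6] = 32  (first piece 1, then best[5]=28)
best[7] = 37  (first piece 2, then best[5]=28)
One optimal cutting: 5 + 2 → ¢28 + ¢9 = ¢37.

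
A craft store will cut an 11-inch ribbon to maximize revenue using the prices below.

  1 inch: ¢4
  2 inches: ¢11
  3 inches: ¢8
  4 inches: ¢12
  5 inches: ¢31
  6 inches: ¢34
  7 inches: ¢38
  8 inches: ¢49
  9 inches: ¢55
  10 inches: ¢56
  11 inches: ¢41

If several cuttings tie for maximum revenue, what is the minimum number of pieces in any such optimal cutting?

2

Let r[k] be the best obtainable value from length k. For each k, try every first piece i and keep the best of price[i] + r[k−i].
r[1] = 4
r[2] = max(4+4, 11+0) = 11
r[3] = max(4+11, 11+4, 8+0) = 15
r[4] = max(4+15, 11+11, 8+4, 12+0) = 22
r[5] = max(4+22, 11+15, 8+11, 12+4, 31+0) = 31
r[6] = max(4+31, 11+22, 8+15, 12+11, 31+4, 34+0) = 35
r[7] = max(4+35, 11+31, 8+22, …, 34+4, 38+0) = 42
r[8] = max(4+42, 11+35, 8+31, …, 38+4, 49+0) = 49
r[9] = max(4+49, 11+42, 8+35, …, 49+4, 55+0) = 55
r[10] = max(4+55, 11+49, 8+42, …, 55+4, 56+0) = 62
r[11] = max(4+62, 11+55, 8+49, …, 56+4, 41+0) = 66
Maximum revenue is ¢66.
Now minimize piece count subject to staying optimal: for each k, pieces[k] = 1 + min over i with p[i]+r[k−i]=r[k] of pieces[k−i].
pieces[8] = 1
pieces[9] = 1
pieces[10] = 2
pieces[11] = 2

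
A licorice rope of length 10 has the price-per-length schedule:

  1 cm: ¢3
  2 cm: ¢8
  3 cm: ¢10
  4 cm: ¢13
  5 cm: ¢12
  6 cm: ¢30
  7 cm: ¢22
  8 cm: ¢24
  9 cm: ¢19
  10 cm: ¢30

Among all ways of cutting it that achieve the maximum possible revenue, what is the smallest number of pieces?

Let r[k] be the best obtainable value from length k. For each k, try every first piece i and keep the best of price[i] + r[k−i].
r[1] = 3
r[2] = max(3+3, 8+0) = 8
r[3] = max(3+8, 8+3, 10+0) = 11
r[4] = max(3+11, 8+8, 10+3, 13+0) = 16
r[5] = max(3+16, 8+11, 10+8, 13+3, 12+0) = 19
r[6] = max(3+19, 8+16, 10+11, 13+8, 12+3, 30+0) = 30
r[7] = max(3+30, 8+19, 10+16, …, 30+3, 22+0) = 33
r[8] = max(3+33, 8+30, 10+19, …, 22+3, 24+0) = 38
r[9] = max(3+38, 8+33, 10+30, …, 24+3, 19+0) = 41
r[10] = max(3+41, 8+38, 10+33, …, 19+3, 30+0) = 46
Maximum revenue is ¢46.
Now minimize piece count subject to staying optimal: for each k, pieces[k] = 1 + min over i with p[i]+r[k−i]=r[k] of pieces[k−i].
pieces[7] = 2
pieces[8] = 2
pieces[9] = 3
pieces[10] = 3

3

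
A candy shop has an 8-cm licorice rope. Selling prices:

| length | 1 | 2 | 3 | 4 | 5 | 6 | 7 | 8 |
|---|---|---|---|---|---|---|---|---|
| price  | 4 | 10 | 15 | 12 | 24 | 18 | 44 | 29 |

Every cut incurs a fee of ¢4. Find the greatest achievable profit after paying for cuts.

Build r[k] bottom-up: r[k] = max over allowed piece i of (p[i] + r[k−i]) − 4 per cut.
r[1] = 4
r[2] = 10
r[3] = 15
r[4] = 16  (first piece 2, then r[2]=10)
r[5] = 24
r[6] = 26  (first piece 3, then r[3]=15)
r[7] = 44
r[8] = 44  (first piece 1, then r[7]=44)
One optimal plan: pieces 7 + 1 (1 cut) → ¢48 − ¢4 = ¢44.

44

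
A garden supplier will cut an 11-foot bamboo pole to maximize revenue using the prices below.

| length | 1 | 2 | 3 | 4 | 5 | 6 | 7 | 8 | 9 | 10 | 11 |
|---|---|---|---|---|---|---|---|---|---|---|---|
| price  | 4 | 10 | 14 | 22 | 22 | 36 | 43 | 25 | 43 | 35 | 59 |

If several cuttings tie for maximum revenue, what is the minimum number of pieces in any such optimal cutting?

Consider every possible first cut. r[k] is the best of p[i]+r[k−i] over all sellable i≤k.
r[1] = 4
r[2] = max(4+4, 10+0) = 10
r[3] = max(4+10, 10+4, 14+0) = 14
r[4] = max(4+14, 10+10, 14+4, 22+0) = 22
r[5] = max(4+22, 10+14, 14+10, 22+4, 22+0) = 26
r[6] = max(4+26, 10+22, 14+14, 22+10, 22+4, 36+0) = 36
r[7] = max(4+36, 10+26, 14+22, …, 36+4, 43+0) = 43
r[8] = max(4+43, 10+36, 14+26, …, 43+4, 25+0) = 47
r[9] = max(4+47, 10+43, 14+36, …, 25+4, 43+0) = 53
r[10] = max(4+53, 10+47, 14+43, …, 43+4, 35+0) = 58
r[11] = max(4+58, 10+53, 14+47, …, 35+4, 59+0) = 65
Maximum revenue is $65.
Now minimize piece count subject to staying optimal: for each k, pieces[k] = 1 + min over i with p[i]+r[k−i]=r[k] of pieces[k−i].
pieces[8] = 2
pieces[9] = 2
pieces[10] = 2
pieces[11] = 2

2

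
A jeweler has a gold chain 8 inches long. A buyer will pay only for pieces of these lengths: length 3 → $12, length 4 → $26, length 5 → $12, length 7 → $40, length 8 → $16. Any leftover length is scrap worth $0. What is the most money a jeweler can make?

52

Let best[k] be the best obtainable value from length k. For each k, try every first piece i and keep the best of price[i] + best[k−i].
best[1] = 0
best[2] = 0
best[3] = 12
best[4] = max(12+0, 26+0) = 26
best[5] = max(12+0, 26+0, 12+0) = 26
best[6] = max(12+12, 26+0, 12+0) = 26
best[7] = max(12+26, 26+12, 12+0, 40+0) = 40
best[8] = max(12+26, 26+26, 12+12, 40+0, 16+0) = 52
One optimal cutting: 4 + 4 → $52.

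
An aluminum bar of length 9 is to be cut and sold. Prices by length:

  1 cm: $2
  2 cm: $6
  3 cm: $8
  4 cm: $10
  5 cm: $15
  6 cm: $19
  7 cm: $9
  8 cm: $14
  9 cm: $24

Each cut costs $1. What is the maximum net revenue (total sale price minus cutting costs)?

26

Build v[k] bottom-up: v[k] = max over allowed piece i of (p[i] + v[k−i]) − 1 per cut.
v[1] = 2
v[2] = max(2+2-1, 6+0) = 6
v[3] = max(2+6-1, 6+2-1, 8+0) = 8
v[4] = max(2+8-1, 6+6-1, 8+2-1, 10+0) = 11
v[5] = max(2+11-1, 6+8-1, 8+6-1, 10+2-1, 15+0) = 15
v[6] = max(2+15-1, 6+11-1, 8+8-1, 10+6-1, 15+2-1, 19+0) = 19
v[7] = max(2+19-1, 6+15-1, 8+11-1, …, 19+2-1, 9+0) = 20
v[8] = max(2+20-1, 6+19-1, 8+15-1, …, 9+2-1, 14+0) = 24
v[9] = max(2+24-1, 6+20-1, 8+19-1, …, 14+2-1, 24+0) = 26
One optimal plan: pieces 6 + 3 (1 cut) → $27 − $1 = $26.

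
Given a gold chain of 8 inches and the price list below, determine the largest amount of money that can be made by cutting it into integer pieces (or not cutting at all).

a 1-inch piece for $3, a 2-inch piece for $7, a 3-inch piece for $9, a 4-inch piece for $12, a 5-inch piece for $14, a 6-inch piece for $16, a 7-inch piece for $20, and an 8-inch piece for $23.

28

Let best[k] be the best obtainable value from length k. For each k, try every first piece i and keep the best of price[i] + best[k−i].
best[1] = 3
best[2] = max(3+3, 7+0) = 7
best[3] = max(3+7, 7+3, 9+0) = 10
best[4] = max(3+10, 7+7, 9+3, 12+0) = 14
best[5] = max(3+14, 7+10, 9+7, 12+3, 14+0) = 17
best[6] = max(3+17, 7+14, 9+10, 12+7, 14+3, 16+0) = 21
best[7] = max(3+21, 7+17, 9+14, …, 16+3, 20+0) = 24
best[8] = max(3+24, 7+21, 9+17, …, 20+3, 23+0) = 28
One optimal cutting: 2 + 2 + 2 + 2 → $7 + $7 + $7 + $7 = $28.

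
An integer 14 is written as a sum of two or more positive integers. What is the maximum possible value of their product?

162

Define prod[k] = max over 1≤i<k of i · max(k−i, prod[k−i]); the inner max lets the remainder stay uncut if that's better.
prod[2] = 1*max(1,0) = 1*1 = 1
prod[3] = 1*max(2,1) = 1*2 = 2
prod[4] = 2*max(2,1) = 2*2 = 4
prod[5] = 2*max(3,2) = 2*3 = 6
prod[6] = 3*max(3,2) = 3*3 = 9
prod[7] = 2*max(5,6) = 2*6 = 12
prod[8] = 2*max(6,9) = 2*9 = 18
prod[9] = 3*max(6,9) = 3*9 = 27
prod[10] = 2*max(8,18) = 2*18 = 36
prod[11] = 2*max(9,27) = 2*27 = 54
prod[12] = 3*max(9,27) = 3*27 = 81
prod[13] = 2*max(11,54) = 2*54 = 108
prod[14] = 2*max(12,81) = 2*81 = 162
One optimal split: 3 + 3 + 3 + 3 + 2; product 3*3*3*3*2 = 162.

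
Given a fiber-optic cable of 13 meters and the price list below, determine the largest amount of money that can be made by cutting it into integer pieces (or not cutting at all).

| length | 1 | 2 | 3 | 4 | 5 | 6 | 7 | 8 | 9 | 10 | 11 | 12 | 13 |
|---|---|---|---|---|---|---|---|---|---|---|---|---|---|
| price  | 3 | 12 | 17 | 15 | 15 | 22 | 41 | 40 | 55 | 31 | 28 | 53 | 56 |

Consider every possible first cut. v[k] is the best of p[i]+v[k−i] over all sellable i≤k.
v[1] = 3
v[2] = 12
v[3] = 17
v[4] = 24  (first piece 2, then v[2]=12)
v[5] = 29  (first piece 2, then v[3]=17)
v[6] = 36  (first piece 2, then v[4]=24)
v[7] = 41  (first piece 2, then v[5]=29)
v[8] = 48  (first piece 2, then v[6]=36)
v[9] = 55
v[10] = 60  (first piece 2, then v[8]=48)
v[11] = 67  (first piece 2, then v[9]=55)
v[12] = 72  (first piece 2, then v[10]=60)
v[13] = 79  (first piece 2, then v[11]=67)
One optimal cutting: 9 + 2 + 2 → $55 + $12 + $12 = $79.

79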